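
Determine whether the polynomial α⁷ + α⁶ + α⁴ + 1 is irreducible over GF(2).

No

Write h(α) = α⁷ + α⁶ + α⁴ + 1.
Check for roots in GF(2): h(0) = 1; h(1) = 0 → root.
h(1) = 0, so (α − 1) divides h(α); h is reducible.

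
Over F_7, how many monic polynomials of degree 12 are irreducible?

1153430600

The number of monic irreducibles of degree 12 over GF(7) is (1/12)·Σ_{d∣12} μ(12/d) 7^d.
Divisors of 12: 1, 2, 3, 4, 6, 12; μ(12/d) for each: 0, 1, 0, -1, -1, 1.
Σ = 7^2 − 7^4 − 7^6 + 7^12 = 13841167200.
N = 13841167200/12 = 1153430600.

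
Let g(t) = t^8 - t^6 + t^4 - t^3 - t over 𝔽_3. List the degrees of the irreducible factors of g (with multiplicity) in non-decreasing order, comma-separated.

Roots in 𝔽_3: g(0) = 0 → root; g(1) = 2; g(2) = 0 → root.
Linear factors from roots: (t), (t + 1).
Complete factorization: g(t) = (t)·(t + 1)·(t^2 + 1)·(t^4 - t^3 - t^2 + t - 1).
Factor degrees with multiplicity: 1 + 1 + 2 + 4 = 8.

1, 1, 2, 4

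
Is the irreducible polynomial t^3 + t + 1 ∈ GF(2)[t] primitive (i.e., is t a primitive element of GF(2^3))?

Write f(t) = t^3 + t + 1.
|GF(2^3)^×| = 2^3 − 1 = 7. Prime factorization: 7 = 7.
f is primitive ⇔ t has order 7 in GF(2)[t]/(f), i.e. t^(7/q) ≠ 1 for each prime q | 7.
t^(1) mod f = t.
None equal 1, so t has full order 7; f is primitive.

Yes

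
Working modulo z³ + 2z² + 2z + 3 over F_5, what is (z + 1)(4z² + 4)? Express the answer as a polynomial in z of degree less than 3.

z^2 + z + 2

Multiply in F_5[z]: (z + 1)·(4z² + 4) = 4z³ + 4z² + 4z + 4.
Reduce using z³ ≡ 3z² + 3z + 2 (mod z³ + 2z² + 2z + 3).
Reduced: z² + z + 2.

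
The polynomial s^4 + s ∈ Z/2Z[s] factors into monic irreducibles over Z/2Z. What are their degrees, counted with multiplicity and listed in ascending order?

Write g(s) = s^4 + s.
Roots in Z/2Z: g(0) = 0 → root; g(1) = 0 → root.
Linear factors from roots: (s), (s + 1).
Complete factorization: g(s) = (s)·(s + 1)·(s^2 + s + 1).
Factor degrees with multiplicity: 1 + 1 + 2 = 4.

1, 1, 2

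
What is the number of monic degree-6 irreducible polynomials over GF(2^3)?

43596

Gauss's count: N_{8}(6) = (1/6) Σ_{d|6} μ(6/d)·8^d.
Divisors of 6: 1, 2, 3, 6; μ(6/d) for each: 1, -1, -1, 1.
Σ = 8^1 − 8^2 − 8^3 + 8^6 = 261576.
N = 261576/6 = 43596.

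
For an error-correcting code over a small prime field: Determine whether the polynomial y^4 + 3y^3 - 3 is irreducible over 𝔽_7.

Yes

Write P(y) = y^4 + 3y^3 - 3.
Check for roots in 𝔽_7: P(0) = 4; P(1) = 1; P(2) = 2; P(3) = 5; P(4) = 4; P(5) = 3; P(6) = 2.
No roots, so no linear factors.
Degree-2 irreducible divisors: test the 21 monic irreducibles of degree 2 over GF(7).
None of them divide P (all give nonzero remainder).
No irreducible factor of degree ≤ 2 exists, so P is irreducible over GF(7).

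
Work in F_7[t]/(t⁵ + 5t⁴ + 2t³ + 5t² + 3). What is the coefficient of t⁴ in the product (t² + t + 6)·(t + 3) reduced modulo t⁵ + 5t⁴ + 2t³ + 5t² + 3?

Multiply in F_7[t]: (t² + t + 6)·(t + 3) = t³ + 4t² + 2t + 4.
Reduced: t³ + 4t² + 2t + 4.

0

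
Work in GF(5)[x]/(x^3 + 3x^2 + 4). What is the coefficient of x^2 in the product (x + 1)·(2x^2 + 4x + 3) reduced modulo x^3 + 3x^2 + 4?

0

Multiply in GF(5)[x]: (x + 1)·(2x^2 + 4x + 3) = 2x^3 + x^2 + 2x + 3.
Reduce using x^3 ≡ 2x^2 + 1 (mod x^3 + 3x^2 + 4).
Reduced: 2x.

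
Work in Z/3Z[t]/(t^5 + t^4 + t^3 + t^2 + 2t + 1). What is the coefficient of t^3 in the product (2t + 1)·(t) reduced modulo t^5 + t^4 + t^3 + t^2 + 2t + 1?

0

Multiply in Z/3Z[t]: (2t + 1)·(t) = 2t^2 + t.
Reduced: 2t^2 + t.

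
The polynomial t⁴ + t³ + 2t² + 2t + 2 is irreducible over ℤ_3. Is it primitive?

Write f(t) = t⁴ + t³ + 2t² + 2t + 2.
|GF(3^4)^×| = 3^4 − 1 = 80. Prime factorization: 80 = 2^4·5.
f is primitive ⇔ t has order 80 in GF(3)[t]/(f), i.e. t^(80/q) ≠ 1 for each prime q | 80.
t^(40) mod f = 2.
t^(16) mod f = t² + t.
None equal 1, so t has full order 80; f is primitive.

Yes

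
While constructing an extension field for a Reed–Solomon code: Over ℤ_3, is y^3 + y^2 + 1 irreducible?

Write m(y) = y^3 + y^2 + 1.
Check for roots in ℤ_3: m(0) = 1; m(1) = 0 → root; m(2) = 1.
m(1) = 0, so (y − 1) divides m(y); m is reducible.

No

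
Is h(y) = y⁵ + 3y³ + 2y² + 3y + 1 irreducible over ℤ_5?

Check for roots in ℤ_5: h(0) = 1; h(1) = 0 → root; h(2) = 1; h(3) = 2; h(4) = 1.
h(1) = 0, so (y − 1) divides h(y); h is reducible.

No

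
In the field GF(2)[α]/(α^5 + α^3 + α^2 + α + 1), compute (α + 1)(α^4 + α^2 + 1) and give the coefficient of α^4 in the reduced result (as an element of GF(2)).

Multiply in GF(2)[α]: (α + 1)·(α^4 + α^2 + 1) = α^5 + α^4 + α^3 + α^2 + α + 1.
Reduce using α^5 ≡ α^3 + α^2 + α + 1 (mod α^5 + α^3 + α^2 + α + 1).
Reduced: α^4.

1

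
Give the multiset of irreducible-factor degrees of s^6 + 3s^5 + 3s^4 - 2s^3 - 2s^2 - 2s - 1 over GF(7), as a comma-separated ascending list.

1, 1, 2, 2

Write h(s) = s^6 + 3s^5 + 3s^4 - 2s^3 - 2s^2 - 2s - 1.
Linear factors from roots: (s - 1).
Complete factorization: h(s) = (s - 1)^2·(s^2 + 2)·(s^2 - 2s + 3).
Factor degrees with multiplicity: 1 + 1 + 2 + 2 = 6.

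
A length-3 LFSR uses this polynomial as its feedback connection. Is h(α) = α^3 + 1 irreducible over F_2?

No

Check for roots in F_2: h(0) = 1; h(1) = 0 → root.
h(1) = 0, so (α − 1) divides h(α); h is reducible.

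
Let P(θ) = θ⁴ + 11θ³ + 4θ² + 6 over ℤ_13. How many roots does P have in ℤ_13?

Evaluate at each of the 13 elements of ℤ_13:
P(0) = 6; P(1) = 9; P(2) = 9; P(3) = 4; P(4) = 3; P(5) = 0 → root; P(6) = 0 → root; P(7) = 6; P(8) = 6; P(9) = 12; P(10) = 8; P(11) = 2; P(12) = 0 → root.
Roots: {5, 6, 12}.

3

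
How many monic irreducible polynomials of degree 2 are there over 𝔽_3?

By the necklace-counting formula, N_3(2) = (1/2) Σ_{d|2} μ(2/d)·3^d.
Divisors of 2: 1, 2; μ(2/d) for each: -1, 1.
Σ = − 3^1 + 3^2 = 6.
N = 6/2 = 3.

3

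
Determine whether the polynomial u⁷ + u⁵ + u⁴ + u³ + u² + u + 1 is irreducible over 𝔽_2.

Write f(u) = u⁷ + u⁵ + u⁴ + u³ + u² + u + 1.
Check for roots in 𝔽_2: f(0) = 1; f(1) = 1.
No roots, so no linear factors.
Monic irreducibles of degree 2 over GF(2): u² + u + 1.
None of them divide f (all give nonzero remainder).
Monic irreducibles of degree 3 over GF(2): u³ + u + 1, u³ + u² + 1.
None of them divide f (all give nonzero remainder).
No irreducible factor of degree ≤ 3 exists, so f is irreducible over GF(2).

Yes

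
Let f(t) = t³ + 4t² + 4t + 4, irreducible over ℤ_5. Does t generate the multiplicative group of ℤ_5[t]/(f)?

|GF(5^3)^×| = 5^3 − 1 = 124. Prime factorization: 124 = 2^2·31.
f is primitive ⇔ t has order 124 in GF(5)[t]/(f), i.e. t^(124/q) ≠ 1 for each prime q | 124.
t^(62) mod f = 1
t^(4) mod f = 2t² + 2t + 1.
Since t^(62) = 1, the order of t divides 62 < 124; not primitive.

No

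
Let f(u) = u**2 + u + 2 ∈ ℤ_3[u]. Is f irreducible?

Yes

Check for roots in ℤ_3: f(0) = 2; f(1) = 1; f(2) = 2.
No roots. A degree-2 polynomial over a field with no linear factor is irreducible.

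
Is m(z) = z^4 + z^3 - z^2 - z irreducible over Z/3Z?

Check for roots in Z/3Z: m(0) = 0 → root; m(1) = 0 → root; m(2) = 0 → root.
m(0) = 0, so (z) divides m(z); m is reducible.

No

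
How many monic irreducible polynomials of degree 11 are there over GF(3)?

16104

x^(3^11) − x is the product of all monic irreducibles of degree dividing 11; Möbius inversion gives N = (1/11) Σ μ(11/d)·3^d.
Divisors of 11: 1, 11; μ(11/d) for each: -1, 1.
Σ = − 3^1 + 3^11 = 177144.
N = 177144/11 = 16104.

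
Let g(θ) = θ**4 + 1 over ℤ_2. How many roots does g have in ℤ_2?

1

Evaluate at each of the 2 elements of ℤ_2:
g(0) = 1; g(1) = 0 → root.
Roots: {1}.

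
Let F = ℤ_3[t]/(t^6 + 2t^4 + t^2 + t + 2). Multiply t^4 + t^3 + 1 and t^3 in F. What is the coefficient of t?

0

Multiply in ℤ_3[t]: (t^4 + t^3 + 1)·(t^3) = t^7 + t^6 + t^3.
Reduce using t^6 ≡ t^4 + 2t^2 + 2t + 1 (mod t^6 + 2t^4 + t^2 + t + 2).
Reduced: t^5 + t^4 + t^2 + 1.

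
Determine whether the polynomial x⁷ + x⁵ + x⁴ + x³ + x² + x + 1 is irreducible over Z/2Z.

Write m(x) = x⁷ + x⁵ + x⁴ + x³ + x² + x + 1.
Check for roots in Z/2Z: m(0) = 1; m(1) = 1.
No roots, so no linear factors.
Monic irreducibles of degree 2 over GF(2): x² + x + 1.
None of them divide m (all give nonzero remainder).
Monic irreducibles of degree 3 over GF(2): x³ + x + 1, x³ + x² + 1.
None of them divide m (all give nonzero remainder).
No irreducible factor of degree ≤ 3 exists, so m is irreducible over GF(2).

Yes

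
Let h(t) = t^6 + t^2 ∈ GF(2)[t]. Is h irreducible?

Check for roots in GF(2): h(0) = 0 → root; h(1) = 0 → root.
h(0) = 0, so (t) divides h(t); h is reducible.

No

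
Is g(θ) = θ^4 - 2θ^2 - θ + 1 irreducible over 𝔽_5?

Check for roots in 𝔽_5: g(0) = 1; g(1) = 4; g(2) = 2; g(3) = 1; g(4) = 1.
No roots, so no linear factors.
Degree-2 irreducible divisors: test the 10 monic irreducibles of degree 2 over GF(5).
None of them divide g (all give nonzero remainder).
No irreducible factor of degree ≤ 2 exists, so g is irreducible over GF(5).

Yes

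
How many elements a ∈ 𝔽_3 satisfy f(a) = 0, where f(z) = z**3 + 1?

1

Evaluate at each of the 3 elements of 𝔽_3:
f(0) = 1; f(1) = 2; f(2) = 0 → root.
Roots: {2}.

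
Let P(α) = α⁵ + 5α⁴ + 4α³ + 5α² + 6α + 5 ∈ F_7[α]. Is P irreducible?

Check for roots in F_7: P(0) = 5; P(1) = 5; P(2) = 6; P(3) = 5; P(4) = 2; P(5) = 1; P(6) = 4.
No roots, so no linear factors.
Degree-2 irreducible divisors: test the 21 monic irreducibles of degree 2 over GF(7).
None of them divide P (all give nonzero remainder).
No irreducible factor of degree ≤ 2 exists, so P is irreducible over GF(7).

Yes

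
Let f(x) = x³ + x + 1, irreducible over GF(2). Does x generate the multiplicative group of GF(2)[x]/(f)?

|GF(2^3)^×| = 2^3 − 1 = 7. Prime factorization: 7 = 7.
f is primitive ⇔ x has order 7 in GF(2)[x]/(f), i.e. x^(7/q) ≠ 1 for each prime q | 7.
x^(1) mod f = x.
None equal 1, so x has full order 7; f is primitive.

Yes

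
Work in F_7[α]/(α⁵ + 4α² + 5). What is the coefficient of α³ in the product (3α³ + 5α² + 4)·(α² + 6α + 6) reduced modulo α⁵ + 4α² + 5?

Multiply in F_7[α]: (3α³ + 5α² + 4)·(α² + 6α + 6) = 3α⁵ + 2α⁴ + 6α³ + 6α² + 3α + 3.
Reduce using α⁵ ≡ 3α² + 2 (mod α⁵ + 4α² + 5).
Reduced: 2α⁴ + 6α³ + α² + 3α + 2.

6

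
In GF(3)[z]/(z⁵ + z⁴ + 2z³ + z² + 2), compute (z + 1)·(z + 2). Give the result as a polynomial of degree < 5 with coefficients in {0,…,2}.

Multiply in GF(3)[z]: (z + 1)·(z + 2) = z² + 2.
Reduced: z² + 2.

z^2 + 2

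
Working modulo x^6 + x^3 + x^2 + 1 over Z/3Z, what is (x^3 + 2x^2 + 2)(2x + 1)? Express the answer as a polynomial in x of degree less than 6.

Multiply in Z/3Z[x]: (x^3 + 2x^2 + 2)·(2x + 1) = 2x^4 + 2x^3 + 2x^2 + x + 2.
Reduced: 2x^4 + 2x^3 + 2x^2 + x + 2.

2x^4 + 2x^3 + 2x^2 + x + 2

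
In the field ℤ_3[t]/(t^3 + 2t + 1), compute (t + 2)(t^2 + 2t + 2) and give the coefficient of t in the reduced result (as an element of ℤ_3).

Multiply in ℤ_3[t]: (t + 2)·(t^2 + 2t + 2) = t^3 + t^2 + 1.
Reduce using t^3 ≡ t + 2 (mod t^3 + 2t + 1).
Reduced: t^2 + t.

1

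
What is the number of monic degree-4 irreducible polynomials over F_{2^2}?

x^(4^4) − x is the product of all monic irreducibles of degree dividing 4; Möbius inversion gives N = (1/4) Σ μ(4/d)·4^d.
Divisors of 4: 1, 2, 4; μ(4/d) for each: 0, -1, 1.
Σ = − 4^2 + 4^4 = 240.
N = 240/4 = 60.

60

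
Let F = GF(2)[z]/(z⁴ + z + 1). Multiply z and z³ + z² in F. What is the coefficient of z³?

Multiply in GF(2)[z]: (z)·(z³ + z²) = z⁴ + z³.
Reduce using z⁴ ≡ z + 1 (mod z⁴ + z + 1).
Reduced: z³ + z + 1.

1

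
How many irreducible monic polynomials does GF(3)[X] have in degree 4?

18

By the necklace-counting formula, N_3(4) = (1/4) Σ_{d|4} μ(4/d)·3^d.
Divisors of 4: 1, 2, 4; μ(4/d) for each: 0, -1, 1.
Σ = − 3^2 + 3^4 = 72.
N = 72/4 = 18.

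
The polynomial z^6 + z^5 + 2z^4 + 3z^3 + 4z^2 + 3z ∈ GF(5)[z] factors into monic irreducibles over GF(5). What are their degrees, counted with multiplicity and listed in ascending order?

1, 1, 1, 1, 2

Write h(z) = z^6 + z^5 + 2z^4 + 3z^3 + 4z^2 + 3z.
Roots in GF(5): h(0) = 0 → root; h(1) = 4; h(2) = 4; h(3) = 0 → root; h(4) = 0 → root.
Linear factors from roots: (z), (z + 2), (z + 1).
Complete factorization: h(z) = (z)·(z + 2)·(z + 1)^2·(z^2 + 2z + 4).
Factor degrees with multiplicity: 1 + 1 + 1 + 1 + 2 = 6.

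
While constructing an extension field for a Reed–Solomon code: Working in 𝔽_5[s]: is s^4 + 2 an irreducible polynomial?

Yes

Write h(s) = s^4 + 2.
Check for roots in 𝔽_5: h(0) = 2; h(1) = 3; h(2) = 3; h(3) = 3; h(4) = 3.
No roots, so no linear factors.
Degree-2 irreducible divisors: test the 10 monic irreducibles of degree 2 over GF(5).
None of them divide h (all give nonzero remainder).
No irreducible factor of degree ≤ 2 exists, so h is irreducible over GF(5).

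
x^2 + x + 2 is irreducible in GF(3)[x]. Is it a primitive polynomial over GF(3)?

Write f(x) = x^2 + x + 2.
|GF(3^2)^×| = 3^2 − 1 = 8. Prime factorization: 8 = 2^3.
f is primitive ⇔ x has order 8 in GF(3)[x]/(f), i.e. x^(8/q) ≠ 1 for each prime q | 8.
x^(4) mod f = 2.
None equal 1, so x has full order 8; f is primitive.

Yes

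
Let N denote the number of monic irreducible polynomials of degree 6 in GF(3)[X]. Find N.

Gauss's count: N_{3}(6) = (1/6) Σ_{d|6} μ(6/d)·3^d.
Divisors of 6: 1, 2, 3, 6; μ(6/d) for each: 1, -1, -1, 1.
Σ = 3^1 − 3^2 − 3^3 + 3^6 = 696.
N = 696/6 = 116.

116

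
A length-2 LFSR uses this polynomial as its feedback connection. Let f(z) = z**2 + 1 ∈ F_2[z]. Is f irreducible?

No

Check for roots in F_2: f(0) = 1; f(1) = 0 → root.
f(1) = 0, so (z − 1) divides f(z); f is reducible.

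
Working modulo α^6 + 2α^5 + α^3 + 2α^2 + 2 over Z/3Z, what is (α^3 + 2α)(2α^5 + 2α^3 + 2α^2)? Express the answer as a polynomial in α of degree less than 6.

2α^5 + α^4 + α^3 + α^2 + 2α + 2

Multiply in Z/3Z[α]: (α^3 + 2α)·(2α^5 + 2α^3 + 2α^2) = 2α^8 + 2α^5 + α^4 + α^3.
Reduce using α^6 ≡ α^5 + 2α^3 + α^2 + 1 (mod α^6 + 2α^5 + α^3 + 2α^2 + 2).
Reduced: 2α^5 + α^4 + α^3 + α^2 + 2α + 2.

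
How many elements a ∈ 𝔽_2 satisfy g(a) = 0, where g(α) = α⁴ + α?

Evaluate at each of the 2 elements of 𝔽_2:
g(0) = 0 → root; g(1) = 0 → root.
Roots: {0, 1}.

2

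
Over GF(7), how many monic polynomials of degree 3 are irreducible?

112

x^(7^3) − x is the product of all monic irreducibles of degree dividing 3; Möbius inversion gives N = (1/3) Σ μ(3/d)·7^d.
Divisors of 3: 1, 3; μ(3/d) for each: -1, 1.
Σ = − 7^1 + 7^3 = 336.
N = 336/3 = 112.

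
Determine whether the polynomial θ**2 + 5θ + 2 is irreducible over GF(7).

Yes

Write g(θ) = θ**2 + 5θ + 2.
Check for roots in GF(7): g(0) = 2; g(1) = 1; g(2) = 2; g(3) = 5; g(4) = 3; g(5) = 3; g(6) = 5.
No roots. A degree-2 polynomial over a field with no linear factor is irreducible.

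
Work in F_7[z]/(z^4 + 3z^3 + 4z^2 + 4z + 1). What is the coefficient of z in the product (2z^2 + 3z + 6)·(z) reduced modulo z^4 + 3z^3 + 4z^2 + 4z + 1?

6

Multiply in F_7[z]: (2z^2 + 3z + 6)·(z) = 2z^3 + 3z^2 + 6z.
Reduced: 2z^3 + 3z^2 + 6z.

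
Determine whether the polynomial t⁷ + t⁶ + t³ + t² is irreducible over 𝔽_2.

No

Write P(t) = t⁷ + t⁶ + t³ + t².
Check for roots in 𝔽_2: P(0) = 0 → root; P(1) = 0 → root.
P(0) = 0, so (t) divides P(t); P is reducible.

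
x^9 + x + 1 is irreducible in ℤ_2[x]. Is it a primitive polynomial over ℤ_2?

Write f(x) = x^9 + x + 1.
|GF(2^9)^×| = 2^9 − 1 = 511. Prime factorization: 511 = 7·73.
f is primitive ⇔ x has order 511 in GF(2)[x]/(f), i.e. x^(511/q) ≠ 1 for each prime q | 511.
x^(73) mod f = 1
x^(7) mod f = x^7.
Since x^(73) = 1, the order of x divides 73 < 511; not primitive.

No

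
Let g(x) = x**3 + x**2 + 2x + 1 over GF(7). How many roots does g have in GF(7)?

1

Evaluate at each of the 7 elements of GF(7):
g(0) = 1; g(1) = 5; g(2) = 3; g(3) = 1; g(4) = 5; g(5) = 0 → root; g(6) = 6.
Roots: {5}.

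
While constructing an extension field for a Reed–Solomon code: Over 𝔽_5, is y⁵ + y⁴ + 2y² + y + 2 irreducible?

No

Write m(y) = y⁵ + y⁴ + 2y² + y + 2.
Check for roots in 𝔽_5: m(0) = 2; m(1) = 2; m(2) = 0 → root; m(3) = 2; m(4) = 3.
m(2) = 0, so (y − 2) divides m(y); m is reducible.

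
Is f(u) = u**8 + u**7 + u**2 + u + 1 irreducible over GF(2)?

Check for roots in GF(2): f(0) = 1; f(1) = 1.
No roots, so no linear factors.
Monic irreducibles of degree 2 over GF(2): u**2 + u + 1.
None of them divide f (all give nonzero remainder).
Monic irreducibles of degree 3 over GF(2): u**3 + u + 1, u**3 + u**2 + 1.
None of them divide f (all give nonzero remainder).
Monic irreducibles of degree 4 over GF(2): u**4 + u + 1, u**4 + u**3 + 1, u**4 + u**3 + u**2 + u + 1.
None of them divide f (all give nonzero remainder).
No irreducible factor of degree ≤ 4 exists, so f is irreducible over GF(2).

Yes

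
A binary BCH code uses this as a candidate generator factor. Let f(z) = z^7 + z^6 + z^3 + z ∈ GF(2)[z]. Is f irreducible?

No

Check for roots in GF(2): f(0) = 0 → root; f(1) = 0 → root.
f(0) = 0, so (z) divides f(z); f is reducible.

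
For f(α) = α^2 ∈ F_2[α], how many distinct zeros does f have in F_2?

1

Evaluate at each of the 2 elements of F_2:
f(0) = 0 → root; f(1) = 1.
Roots: {0}.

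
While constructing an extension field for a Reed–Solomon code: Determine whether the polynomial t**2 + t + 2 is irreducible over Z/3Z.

Write f(t) = t**2 + t + 2.
Check for roots in Z/3Z: f(0) = 2; f(1) = 1; f(2) = 2.
No roots. A degree-2 polynomial over a field with no linear factor is irreducible.

Yes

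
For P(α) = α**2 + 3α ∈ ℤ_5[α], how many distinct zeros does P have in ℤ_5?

2

Evaluate at each of the 5 elements of ℤ_5:
P(0) = 0 → root; P(1) = 4; P(2) = 0 → root; P(3) = 3; P(4) = 3.
Roots: {0, 2}.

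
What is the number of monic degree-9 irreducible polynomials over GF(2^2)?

29120

The number of monic irreducibles of degree 9 over GF(4) is (1/9)·Σ_{d∣9} μ(9/d) 4^d.
Divisors of 9: 1, 3, 9; μ(9/d) for each: 0, -1, 1.
Σ = − 4^3 + 4^9 = 262080.
N = 262080/9 = 29120.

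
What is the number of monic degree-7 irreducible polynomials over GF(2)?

Gauss's count: N_{2}(7) = (1/7) Σ_{d|7} μ(7/d)·2^d.
Divisors of 7: 1, 7; μ(7/d) for each: -1, 1.
Σ = − 2^1 + 2^7 = 126.
N = 126/7 = 18.

18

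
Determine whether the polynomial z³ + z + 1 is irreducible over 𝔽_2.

Yes

Write g(z) = z³ + z + 1.
Check for roots in 𝔽_2: g(0) = 1; g(1) = 1.
No roots. A degree-3 polynomial over a field with no linear factor is irreducible.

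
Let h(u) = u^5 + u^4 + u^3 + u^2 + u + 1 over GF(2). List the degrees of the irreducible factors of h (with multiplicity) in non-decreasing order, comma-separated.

1, 2, 2

Roots in GF(2): h(0) = 1; h(1) = 0 → root.
Linear factors from roots: (u + 1).
Complete factorization: h(u) = (u + 1)·(u^2 + u + 1)^2.
Factor degrees with multiplicity: 1 + 2 + 2 = 5.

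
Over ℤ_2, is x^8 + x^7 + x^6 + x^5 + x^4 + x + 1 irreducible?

Yes

Write g(x) = x^8 + x^7 + x^6 + x^5 + x^4 + x + 1.
Check for roots in ℤ_2: g(0) = 1; g(1) = 1.
No roots, so no linear factors.
Monic irreducibles of degree 2 over GF(2): x^2 + x + 1.
None of them divide g (all give nonzero remainder).
Monic irreducibles of degree 3 over GF(2): x^3 + x + 1, x^3 + x^2 + 1.
None of them divide g (all give nonzero remainder).
Monic irreducibles of degree 4 over GF(2): x^4 + x + 1, x^4 + x^3 + 1, x^4 + x^3 + x^2 + x + 1.
None of them divide g (all give nonzero remainder).
No irreducible factor of degree ≤ 4 exists, so g is irreducible over GF(2).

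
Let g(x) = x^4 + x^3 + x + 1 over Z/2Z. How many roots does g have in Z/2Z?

Evaluate at each of the 2 elements of Z/2Z:
g(0) = 1; g(1) = 0 → root.
Roots: {1}.

1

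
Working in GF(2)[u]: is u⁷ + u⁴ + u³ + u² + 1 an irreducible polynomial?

Write P(u) = u⁷ + u⁴ + u³ + u² + 1.
Check for roots in GF(2): P(0) = 1; P(1) = 1.
No roots, so no linear factors.
Monic irreducibles of degree 2 over GF(2): u² + u + 1.
None of them divide P (all give nonzero remainder).
Monic irreducibles of degree 3 over GF(2): u³ + u + 1, u³ + u² + 1.
None of them divide P (all give nonzero remainder).
No irreducible factor of degree ≤ 3 exists, so P is irreducible over GF(2).

Yes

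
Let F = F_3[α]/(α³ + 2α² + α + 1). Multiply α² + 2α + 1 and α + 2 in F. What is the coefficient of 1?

Multiply in F_3[α]: (α² + 2α + 1)·(α + 2) = α³ + α² + 2α + 2.
Reduce using α³ ≡ α² + 2α + 2 (mod α³ + 2α² + α + 1).
Reduced: 2α² + α + 1.

1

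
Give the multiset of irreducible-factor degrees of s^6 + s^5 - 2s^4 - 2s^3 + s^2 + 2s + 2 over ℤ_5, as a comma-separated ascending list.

6

Write g(s) = s^6 + s^5 - 2s^4 - 2s^3 + s^2 + 2s + 2.
Roots in ℤ_5: g(0) = 2; g(1) = 3; g(2) = 3; g(3) = 3; g(4) = 1.
Complete factorization: g(s) = (s^6 + s^5 - 2s^4 - 2s^3 + s^2 + 2s + 2).
Factor degrees with multiplicity: 6 = 6.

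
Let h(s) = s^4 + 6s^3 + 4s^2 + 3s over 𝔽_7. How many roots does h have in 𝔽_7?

2

Evaluate at each of the 7 elements of 𝔽_7:
h(0) = 0 → root; h(1) = 0 → root; h(2) = 2; h(3) = 1; h(4) = 2; h(5) = 6; h(6) = 3.
Roots: {0, 1}.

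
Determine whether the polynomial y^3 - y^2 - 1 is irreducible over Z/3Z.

No

Write f(y) = y^3 - y^2 - 1.
Check for roots in Z/3Z: f(0) = 2; f(1) = 2; f(2) = 0 → root.
f(2) = 0, so (y − 2) divides f(y); f is reducible.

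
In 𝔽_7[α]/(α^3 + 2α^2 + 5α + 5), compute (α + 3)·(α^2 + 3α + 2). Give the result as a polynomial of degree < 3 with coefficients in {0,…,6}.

Multiply in 𝔽_7[α]: (α + 3)·(α^2 + 3α + 2) = α^3 + 6α^2 + 4α + 6.
Reduce using α^3 ≡ 5α^2 + 2α + 2 (mod α^3 + 2α^2 + 5α + 5).
Reduced: 4α^2 + 6α + 1.

4α^2 + 6α + 1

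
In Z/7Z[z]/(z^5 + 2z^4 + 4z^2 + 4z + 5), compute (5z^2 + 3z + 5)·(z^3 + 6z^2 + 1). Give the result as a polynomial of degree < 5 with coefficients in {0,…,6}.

Multiply in Z/7Z[z]: (5z^2 + 3z + 5)·(z^3 + 6z^2 + 1) = 5z^5 + 5z^4 + 2z^3 + 3z + 5.
Reduce using z^5 ≡ 5z^4 + 3z^2 + 3z + 2 (mod z^5 + 2z^4 + 4z^2 + 4z + 5).
Reduced: 2z^4 + 2z^3 + z^2 + 4z + 1.

2z^4 + 2z^3 + z^2 + 4z + 1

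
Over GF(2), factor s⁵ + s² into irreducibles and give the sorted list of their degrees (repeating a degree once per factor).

Write h(s) = s⁵ + s².
Roots in GF(2): h(0) = 0 → root; h(1) = 0 → root.
Linear factors from roots: (s), (s + 1).
Complete factorization: h(s) = (s + 1)·(s)^2·(s² + s + 1).
Factor degrees with multiplicity: 1 + 1 + 1 + 2 = 5.

1, 1, 1, 2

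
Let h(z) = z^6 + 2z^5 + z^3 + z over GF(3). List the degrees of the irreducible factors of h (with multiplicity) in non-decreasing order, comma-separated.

1, 1, 2, 2

Roots in GF(3): h(0) = 0 → root; h(1) = 2; h(2) = 0 → root.
Linear factors from roots: (z), (z + 1).
Complete factorization: h(z) = (z)·(z + 1)·(z^2 + 2z + 2)^2.
Factor degrees with multiplicity: 1 + 1 + 2 + 2 = 6.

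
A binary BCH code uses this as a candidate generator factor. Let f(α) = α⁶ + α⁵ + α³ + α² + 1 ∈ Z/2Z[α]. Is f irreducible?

Check for roots in Z/2Z: f(0) = 1; f(1) = 1.
No roots, so no linear factors.
Monic irreducibles of degree 2 over GF(2): α² + α + 1.
None of them divide f (all give nonzero remainder).
Monic irreducibles of degree 3 over GF(2): α³ + α + 1, α³ + α² + 1.
None of them divide f (all give nonzero remainder).
No irreducible factor of degree ≤ 3 exists, so f is irreducible over GF(2).

Yes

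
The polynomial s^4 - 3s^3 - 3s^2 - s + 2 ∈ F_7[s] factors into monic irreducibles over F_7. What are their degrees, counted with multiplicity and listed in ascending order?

1, 1, 2

Write f(s) = s^4 - 3s^3 - 3s^2 - s + 2.
Linear factors from roots: (s - 3), (s + 3).
Complete factorization: f(s) = (s + 3)·(s - 3)·(s^2 - 3s - 1).
Factor degrees with multiplicity: 1 + 1 + 2 = 4.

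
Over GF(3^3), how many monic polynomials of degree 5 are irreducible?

By the necklace-counting formula, N_27(5) = (1/5) Σ_{d|5} μ(5/d)·27^d.
Divisors of 5: 1, 5; μ(5/d) for each: -1, 1.
Σ = − 27^1 + 27^5 = 14348880.
N = 14348880/5 = 2869776.

2869776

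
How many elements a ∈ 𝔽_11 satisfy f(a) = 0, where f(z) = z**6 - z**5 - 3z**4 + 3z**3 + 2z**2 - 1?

Evaluate at each of the 11 elements of 𝔽_11:
f(0) = 10; f(1) = 1; f(2) = 4; f(3) = 0 → root; f(4) = 8; f(5) = 5; f(6) = 5; f(7) = 0 → root; f(8) = 5; f(9) = 9; f(10) = 8.
Roots: {3, 7}.

2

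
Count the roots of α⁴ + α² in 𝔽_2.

Write h(α) = α⁴ + α².
Evaluate at each of the 2 elements of 𝔽_2:
h(0) = 0 → root; h(1) = 0 → root.
Roots: {0, 1}.

2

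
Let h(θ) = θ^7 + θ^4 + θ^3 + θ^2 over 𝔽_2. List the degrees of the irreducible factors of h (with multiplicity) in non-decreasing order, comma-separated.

Roots in 𝔽_2: h(0) = 0 → root; h(1) = 0 → root.
Linear factors from roots: (θ), (θ + 1).
Complete factorization: h(θ) = (θ)^2·(θ + 1)^2·(θ^3 + θ + 1).
Factor degrees with multiplicity: 1 + 1 + 1 + 1 + 3 = 7.

1, 1, 1, 1, 3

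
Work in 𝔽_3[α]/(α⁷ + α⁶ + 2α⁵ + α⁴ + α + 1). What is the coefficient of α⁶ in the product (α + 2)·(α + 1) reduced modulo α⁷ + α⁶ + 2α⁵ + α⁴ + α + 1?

Multiply in 𝔽_3[α]: (α + 2)·(α + 1) = α² + 2.
Reduced: α² + 2.

0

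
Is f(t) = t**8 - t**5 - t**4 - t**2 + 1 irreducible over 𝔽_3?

Yes

Check for roots in 𝔽_3: f(0) = 1; f(1) = 2; f(2) = 1.
No roots, so no linear factors.
Monic irreducibles of degree 2 over GF(3): t**2 + 1, t**2 + t - 1, t**2 - t - 1.
None of them divide f (all give nonzero remainder).
Degree-3 irreducible divisors: test the 8 monic irreducibles of degree 3 over GF(3).
None of them divide f (all give nonzero remainder).
Degree-4 irreducible divisors: test the 18 monic irreducibles of degree 4 over GF(3).
None of them divide f (all give nonzero remainder).
No irreducible factor of degree ≤ 4 exists, so f is irreducible over GF(3).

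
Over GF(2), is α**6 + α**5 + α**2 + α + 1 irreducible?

Write f(α) = α**6 + α**5 + α**2 + α + 1.
Check for roots in GF(2): f(0) = 1; f(1) = 1.
No roots, so no linear factors.
Monic irreducibles of degree 2 over GF(2): α**2 + α + 1.
None of them divide f (all give nonzero remainder).
Monic irreducibles of degree 3 over GF(2): α**3 + α + 1, α**3 + α**2 + 1.
None of them divide f (all give nonzero remainder).
No irreducible factor of degree ≤ 3 exists, so f is irreducible over GF(2).

Yes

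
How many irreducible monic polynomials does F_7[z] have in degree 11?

Gauss's count: N_{7}(11) = (1/11) Σ_{d|11} μ(11/d)·7^d.
Divisors of 11: 1, 11; μ(11/d) for each: -1, 1.
Σ = − 7^1 + 7^11 = 1977326736.
N = 1977326736/11 = 179756976.

179756976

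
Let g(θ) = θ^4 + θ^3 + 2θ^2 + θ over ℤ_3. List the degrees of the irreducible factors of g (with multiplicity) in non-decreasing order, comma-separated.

1, 3

Roots in ℤ_3: g(0) = 0 → root; g(1) = 2; g(2) = 1.
Linear factors from roots: (θ).
Complete factorization: g(θ) = (θ)·(θ^3 + θ^2 + 2θ + 1).
Factor degrees with multiplicity: 1 + 3 = 4.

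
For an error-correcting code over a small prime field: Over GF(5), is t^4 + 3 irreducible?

Write P(t) = t^4 + 3.
Check for roots in GF(5): P(0) = 3; P(1) = 4; P(2) = 4; P(3) = 4; P(4) = 4.
No roots, so no linear factors.
Degree-2 irreducible divisors: test the 10 monic irreducibles of degree 2 over GF(5).
None of them divide P (all give nonzero remainder).
No irreducible factor of degree ≤ 2 exists, so P is irreducible over GF(5).

Yes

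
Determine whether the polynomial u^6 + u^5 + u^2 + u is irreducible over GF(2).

No

Write P(u) = u^6 + u^5 + u^2 + u.
Check for roots in GF(2): P(0) = 0 → root; P(1) = 0 → root.
P(0) = 0, so (u) divides P(u); P is reducible.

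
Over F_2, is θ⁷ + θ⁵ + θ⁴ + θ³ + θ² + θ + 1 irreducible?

Write g(θ) = θ⁷ + θ⁵ + θ⁴ + θ³ + θ² + θ + 1.
Check for roots in F_2: g(0) = 1; g(1) = 1.
No roots, so no linear factors.
Monic irreducibles of degree 2 over GF(2): θ² + θ + 1.
None of them divide g (all give nonzero remainder).
Monic irreducibles of degree 3 over GF(2): θ³ + θ + 1, θ³ + θ² + 1.
None of them divide g (all give nonzero remainder).
No irreducible factor of degree ≤ 3 exists, so g is irreducible over GF(2).

Yes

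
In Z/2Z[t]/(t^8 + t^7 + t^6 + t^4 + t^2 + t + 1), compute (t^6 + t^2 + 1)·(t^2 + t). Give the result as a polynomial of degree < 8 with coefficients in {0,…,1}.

t^6 + t^3 + 1

Multiply in Z/2Z[t]: (t^6 + t^2 + 1)·(t^2 + t) = t^8 + t^7 + t^4 + t^3 + t^2 + t.
Reduce using t^8 ≡ t^7 + t^6 + t^4 + t^2 + t + 1 (mod t^8 + t^7 + t^6 + t^4 + t^2 + t + 1).
Reduced: t^6 + t^3 + 1.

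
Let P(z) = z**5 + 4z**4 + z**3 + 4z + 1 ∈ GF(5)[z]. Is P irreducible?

Check for roots in GF(5): P(0) = 1; P(1) = 1; P(2) = 3; P(3) = 2; P(4) = 4.
No roots, so no linear factors.
Degree-2 irreducible divisors: test the 10 monic irreducibles of degree 2 over GF(5).
None of them divide P (all give nonzero remainder).
No irreducible factor of degree ≤ 2 exists, so P is irreducible over GF(5).

Yes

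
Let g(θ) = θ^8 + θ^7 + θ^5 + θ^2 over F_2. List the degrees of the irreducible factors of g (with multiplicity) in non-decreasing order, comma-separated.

1, 1, 1, 1, 1, 3

Roots in F_2: g(0) = 0 → root; g(1) = 0 → root.
Linear factors from roots: (θ), (θ + 1).
Complete factorization: g(θ) = (θ)^2·(θ + 1)^3·(θ^3 + θ + 1).
Factor degrees with multiplicity: 1 + 1 + 1 + 1 + 1 + 3 = 8.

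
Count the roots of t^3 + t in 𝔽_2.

Write P(t) = t^3 + t.
Evaluate at each of the 2 elements of 𝔽_2:
P(0) = 0 → root; P(1) = 0 → root.
Roots: {0, 1}.

2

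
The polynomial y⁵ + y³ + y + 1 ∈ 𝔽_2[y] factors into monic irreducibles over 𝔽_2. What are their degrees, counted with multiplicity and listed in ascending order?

Write f(y) = y⁵ + y³ + y + 1.
Roots in 𝔽_2: f(0) = 1; f(1) = 0 → root.
Linear factors from roots: (y + 1).
Complete factorization: f(y) = (y + 1)·(y⁴ + y³ + 1).
Factor degrees with multiplicity: 1 + 4 = 5.

1, 4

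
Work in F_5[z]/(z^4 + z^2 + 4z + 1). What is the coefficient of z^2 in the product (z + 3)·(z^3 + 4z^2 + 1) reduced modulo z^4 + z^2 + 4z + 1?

Multiply in F_5[z]: (z + 3)·(z^3 + 4z^2 + 1) = z^4 + 2z^3 + 2z^2 + z + 3.
Reduce using z^4 ≡ 4z^2 + z + 4 (mod z^4 + z^2 + 4z + 1).
Reduced: 2z^3 + z^2 + 2z + 2.

1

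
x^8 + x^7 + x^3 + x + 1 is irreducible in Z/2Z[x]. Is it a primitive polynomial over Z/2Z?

No

Write f(x) = x^8 + x^7 + x^3 + x + 1.
|GF(2^8)^×| = 2^8 − 1 = 255. Prime factorization: 255 = 3·5·17.
f is primitive ⇔ x has order 255 in GF(2)[x]/(f), i.e. x^(255/q) ≠ 1 for each prime q | 255.
x^(85) mod f = 1
x^(51) mod f = x^4 + x^3 + x^2 + x.
x^(15) mod f = x^6 + x^4 + x^2 + 1.
Since x^(85) = 1, the order of x divides 85 < 255; not primitive.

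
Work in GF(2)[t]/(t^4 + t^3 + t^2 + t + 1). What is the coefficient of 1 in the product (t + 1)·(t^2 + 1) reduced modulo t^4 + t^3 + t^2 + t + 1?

1

Multiply in GF(2)[t]: (t + 1)·(t^2 + 1) = t^3 + t^2 + t + 1.
Reduced: t^3 + t^2 + t + 1.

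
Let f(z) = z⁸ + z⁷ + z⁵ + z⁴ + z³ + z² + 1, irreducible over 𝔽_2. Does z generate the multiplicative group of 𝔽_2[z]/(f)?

No

|GF(2^8)^×| = 2^8 − 1 = 255. Prime factorization: 255 = 3·5·17.
f is primitive ⇔ z has order 255 in GF(2)[z]/(f), i.e. z^(255/q) ≠ 1 for each prime q | 255.
z^(85) mod f = 1
z^(51) mod f = z⁷ + z⁶ + z² + 1.
z^(15) mod f = z⁷ + z⁴ + z².
Since z^(85) = 1, the order of z divides 85 < 255; not primitive.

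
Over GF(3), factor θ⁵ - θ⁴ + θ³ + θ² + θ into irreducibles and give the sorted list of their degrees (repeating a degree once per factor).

1, 1, 1, 2

Write h(θ) = θ⁵ - θ⁴ + θ³ + θ² + θ.
Roots in GF(3): h(0) = 0 → root; h(1) = 0 → root; h(2) = 0 → root.
Linear factors from roots: (θ), (θ - 1), (θ + 1).
Complete factorization: h(θ) = (θ)·(θ + 1)·(θ - 1)·(θ² - θ - 1).
Factor degrees with multiplicity: 1 + 1 + 1 + 2 = 5.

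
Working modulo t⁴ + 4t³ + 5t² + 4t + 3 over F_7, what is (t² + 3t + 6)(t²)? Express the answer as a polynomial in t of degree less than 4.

6t^3 + t^2 + 3t + 4

Multiply in F_7[t]: (t² + 3t + 6)·(t²) = t⁴ + 3t³ + 6t².
Reduce using t⁴ ≡ 3t³ + 2t² + 3t + 4 (mod t⁴ + 4t³ + 5t² + 4t + 3).
Reduced: 6t³ + t² + 3t + 4.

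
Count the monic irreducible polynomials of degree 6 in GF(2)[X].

x^(2^6) − x is the product of all monic irreducibles of degree dividing 6; Möbius inversion gives N = (1/6) Σ μ(6/d)·2^d.
Divisors of 6: 1, 2, 3, 6; μ(6/d) for each: 1, -1, -1, 1.
Σ = 2^1 − 2^2 − 2^3 + 2^6 = 54.
N = 54/6 = 9.

9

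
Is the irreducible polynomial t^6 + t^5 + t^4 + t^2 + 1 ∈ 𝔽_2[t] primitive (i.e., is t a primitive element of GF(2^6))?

Write f(t) = t^6 + t^5 + t^4 + t^2 + 1.
|GF(2^6)^×| = 2^6 − 1 = 63. Prime factorization: 63 = 3^2·7.
f is primitive ⇔ t has order 63 in GF(2)[t]/(f), i.e. t^(63/q) ≠ 1 for each prime q | 63.
t^(21) mod f = 1
t^(9) mod f = t^3 + 1.
Since t^(21) = 1, the order of t divides 21 < 63; not primitive.

No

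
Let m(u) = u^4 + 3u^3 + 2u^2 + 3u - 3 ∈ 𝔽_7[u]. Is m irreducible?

Check for roots in 𝔽_7: m(0) = 4; m(1) = 6; m(2) = 2; m(3) = 4; m(4) = 6; m(5) = 5; m(6) = 1.
No roots, so no linear factors.
Degree-2 irreducible divisors: test the 21 monic irreducibles of degree 2 over GF(7).
None of them divide m (all give nonzero remainder).
No irreducible factor of degree ≤ 2 exists, so m is irreducible over GF(7).

Yes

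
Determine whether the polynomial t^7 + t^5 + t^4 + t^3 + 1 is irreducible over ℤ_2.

Yes

Write h(t) = t^7 + t^5 + t^4 + t^3 + 1.
Check for roots in ℤ_2: h(0) = 1; h(1) = 1.
No roots, so no linear factors.
Monic irreducibles of degree 2 over GF(2): t^2 + t + 1.
None of them divide h (all give nonzero remainder).
Monic irreducibles of degree 3 over GF(2): t^3 + t + 1, t^3 + t^2 + 1.
None of them divide h (all give nonzero remainder).
No irreducible factor of degree ≤ 3 exists, so h is irreducible over GF(2).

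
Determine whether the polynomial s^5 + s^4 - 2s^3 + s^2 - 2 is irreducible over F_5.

Write P(s) = s^5 + s^4 - 2s^3 + s^2 - 2.
Check for roots in F_5: P(0) = 3; P(1) = 4; P(2) = 4; P(3) = 2; P(4) = 1.
No roots, so no linear factors.
Degree-2 irreducible divisors: test the 10 monic irreducibles of degree 2 over GF(5).
None of them divide P (all give nonzero remainder).
No irreducible factor of degree ≤ 2 exists, so P is irreducible over GF(5).

Yes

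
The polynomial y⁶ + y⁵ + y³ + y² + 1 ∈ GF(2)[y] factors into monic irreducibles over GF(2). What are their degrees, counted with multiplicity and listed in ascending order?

Write g(y) = y⁶ + y⁵ + y³ + y² + 1.
Roots in GF(2): g(0) = 1; g(1) = 1.
Complete factorization: g(y) = (y⁶ + y⁵ + y³ + y² + 1).
Factor degrees with multiplicity: 6 = 6.

6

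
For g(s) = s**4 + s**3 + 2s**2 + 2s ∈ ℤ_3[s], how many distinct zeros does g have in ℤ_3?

Evaluate at each of the 3 elements of ℤ_3:
g(0) = 0 → root; g(1) = 0 → root; g(2) = 0 → root.
Roots: {0, 1, 2}.

3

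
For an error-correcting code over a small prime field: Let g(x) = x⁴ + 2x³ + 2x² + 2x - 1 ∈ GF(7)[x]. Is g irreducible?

Yes

Check for roots in GF(7): g(0) = 6; g(1) = 6; g(2) = 1; g(3) = 4; g(4) = 3; g(5) = 3; g(6) = 5.
No roots, so no linear factors.
Degree-2 irreducible divisors: test the 21 monic irreducibles of degree 2 over GF(7).
None of them divide g (all give nonzero remainder).
No irreducible factor of degree ≤ 2 exists, so g is irreducible over GF(7).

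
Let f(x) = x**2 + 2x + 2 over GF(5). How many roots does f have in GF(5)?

Evaluate at each of the 5 elements of GF(5):
f(0) = 2; f(1) = 0 → root; f(2) = 0 → root; f(3) = 2; f(4) = 1.
Roots: {1, 2}.

2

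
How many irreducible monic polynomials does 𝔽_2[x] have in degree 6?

By the necklace-counting formula, N_2(6) = (1/6) Σ_{d|6} μ(6/d)·2^d.
Divisors of 6: 1, 2, 3, 6; μ(6/d) for each: 1, -1, -1, 1.
Σ = 2^1 − 2^2 − 2^3 + 2^6 = 54.
N = 54/6 = 9.

9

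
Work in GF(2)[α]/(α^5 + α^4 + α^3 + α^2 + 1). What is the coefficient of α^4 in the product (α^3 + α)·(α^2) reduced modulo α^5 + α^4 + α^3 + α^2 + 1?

Multiply in GF(2)[α]: (α^3 + α)·(α^2) = α^5 + α^3.
Reduce using α^5 ≡ α^4 + α^3 + α^2 + 1 (mod α^5 + α^4 + α^3 + α^2 + 1).
Reduced: α^4 + α^2 + 1.

1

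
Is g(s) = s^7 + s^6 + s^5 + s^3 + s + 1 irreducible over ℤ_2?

Check for roots in ℤ_2: g(0) = 1; g(1) = 0 → root.
g(1) = 0, so (s − 1) divides g(s); g is reducible.

No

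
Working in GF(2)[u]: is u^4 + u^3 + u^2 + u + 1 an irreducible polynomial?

Write f(u) = u^4 + u^3 + u^2 + u + 1.
Check for roots in GF(2): f(0) = 1; f(1) = 1.
No roots, so no linear factors.
Monic irreducibles of degree 2 over GF(2): u^2 + u + 1.
None of them divide f (all give nonzero remainder).
No irreducible factor of degree ≤ 2 exists, so f is irreducible over GF(2).

Yes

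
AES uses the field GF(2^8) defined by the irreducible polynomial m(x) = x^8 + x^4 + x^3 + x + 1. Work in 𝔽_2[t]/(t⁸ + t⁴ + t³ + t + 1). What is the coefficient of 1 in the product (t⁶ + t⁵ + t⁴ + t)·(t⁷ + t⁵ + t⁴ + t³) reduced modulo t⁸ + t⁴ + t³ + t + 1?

1

Multiply in 𝔽_2[t]: (t⁶ + t⁵ + t⁴ + t)·(t⁷ + t⁵ + t⁴ + t³) = t¹³ + t¹² + t⁹ + t⁸ + t⁷ + t⁶ + t⁵ + t⁴.
Reduce using t⁸ ≡ t⁴ + t³ + t + 1 (mod t⁸ + t⁴ + t³ + t + 1).
Reduced: t⁵ + t⁴ + t³ + t + 1.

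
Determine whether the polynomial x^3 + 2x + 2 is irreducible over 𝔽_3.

Write g(x) = x^3 + 2x + 2.
Check for roots in 𝔽_3: g(0) = 2; g(1) = 2; g(2) = 2.
No roots. A degree-3 polynomial over a field with no linear factor is irreducible.

Yes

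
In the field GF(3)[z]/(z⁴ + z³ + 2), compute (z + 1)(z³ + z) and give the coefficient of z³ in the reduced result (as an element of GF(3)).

Multiply in GF(3)[z]: (z + 1)·(z³ + z) = z⁴ + z³ + z² + z.
Reduce using z⁴ ≡ 2z³ + 1 (mod z⁴ + z³ + 2).
Reduced: z² + z + 1.

0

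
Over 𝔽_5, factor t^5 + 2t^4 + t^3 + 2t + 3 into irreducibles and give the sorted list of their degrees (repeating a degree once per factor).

Write g(t) = t^5 + 2t^4 + t^3 + 2t + 3.
Roots in 𝔽_5: g(0) = 3; g(1) = 4; g(2) = 4; g(3) = 1; g(4) = 1.
Complete factorization: g(t) = (t^5 + 2t^4 + t^3 + 2t + 3).
Factor degrees with multiplicity: 5 = 5.

5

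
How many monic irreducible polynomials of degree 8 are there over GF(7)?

x^(7^8) − x is the product of all monic irreducibles of degree dividing 8; Möbius inversion gives N = (1/8) Σ μ(8/d)·7^d.
Divisors of 8: 1, 2, 4, 8; μ(8/d) for each: 0, 0, -1, 1.
Σ = − 7^4 + 7^8 = 5762400.
N = 5762400/8 = 720300.

720300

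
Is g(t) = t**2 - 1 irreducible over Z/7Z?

Check for roots in Z/7Z: g(0) = 6; g(1) = 0 → root; g(2) = 3; g(3) = 1; g(4) = 1; g(5) = 3; g(6) = 0 → root.
g(1) = 0, so (t − 1) divides g(t); g is reducible.

No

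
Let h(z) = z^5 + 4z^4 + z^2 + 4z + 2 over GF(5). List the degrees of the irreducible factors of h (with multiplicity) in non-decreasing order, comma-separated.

1, 1, 3

Roots in GF(5): h(0) = 2; h(1) = 2; h(2) = 0 → root; h(3) = 0 → root; h(4) = 2.
Linear factors from roots: (z + 3), (z + 2).
Complete factorization: h(z) = (z + 2)·(z + 3)·(z^3 + 4z^2 + 4z + 2).
Factor degrees with multiplicity: 1 + 1 + 3 = 5.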